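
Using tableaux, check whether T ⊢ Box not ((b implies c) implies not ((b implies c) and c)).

No, not valid

Tableau for the negation not Box not ((b implies c) implies not ((b implies c) and c)):
1. not Box not ((b implies c) implies not ((b implies c) and c)), 0
2. (b implies c) implies not ((b implies c) and c), 1
3. not ((b implies c) and c), 1
4. not c, 1
Accessibility: 0R0, 0R1, 1R1
The negation has an open branch (countermodel exists).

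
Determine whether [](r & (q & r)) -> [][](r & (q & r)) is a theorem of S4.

Yes, valid

Tableau for the negation ~([](r & (q & r)) -> [][](r & (q & r))):
1. ~([](r & (q & r)) -> [][](r & (q & r))), w0
2. [](r & (q & r)), w0
3. ~[][](r & (q & r)), w0
4. r & (q & r), w0
5. r, w0
6. q & r, w0
7. q, w0
8. ~[](r & (q & r)), w1
9. r & (q & r), w1
10. r, w1
11. q & r, w1
12. q, w1
13. ~(r & (q & r)), w2
14. r & (q & r), w2
15. r, w2
16. q & r, w2
17. q, w2
18. ~(q & r), w2
19. ~r, w2
Accessibility: w0Rw0, w0Rw1, w0Rw2, w1Rw1, w1Rw2, w2Rw2
Branch closes: r and ~r both at w2.
All branches of the negation close; one closing branch shown above.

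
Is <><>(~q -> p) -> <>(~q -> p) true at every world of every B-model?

Tableau for the negation ~(<><>(~q -> p) -> <>(~q -> p)):
1. ~(<><>(~q -> p) -> <>(~q -> p)), u
2. <><>(~q -> p), u   [~->-rule on 1]
3. ~<>(~q -> p), u   [~->-rule on 1]
4. ~(~q -> p), u   [~<>-rule on 3 via uRu]
5. ~q, u   [~->-rule on 4]
6. ~p, u   [~->-rule on 4]
7. <>(~q -> p), v   [<>-rule on 2: fresh world v, uRv]
8. ~(~q -> p), v   [~<>-rule on 3 via uRv]
9. ~q, v   [~->-rule on 8]
10. ~p, v   [~->-rule on 8]
11. ~q -> p, w   [<>-rule on 7: fresh world w, vRw]
12. p, w   [->-rule on 11 (branches; this branch)]
Accessibility: uRu, uRv, vRu, vRv, vRw, wRv, wRw
The negation has an open branch (countermodel exists).

No, not valid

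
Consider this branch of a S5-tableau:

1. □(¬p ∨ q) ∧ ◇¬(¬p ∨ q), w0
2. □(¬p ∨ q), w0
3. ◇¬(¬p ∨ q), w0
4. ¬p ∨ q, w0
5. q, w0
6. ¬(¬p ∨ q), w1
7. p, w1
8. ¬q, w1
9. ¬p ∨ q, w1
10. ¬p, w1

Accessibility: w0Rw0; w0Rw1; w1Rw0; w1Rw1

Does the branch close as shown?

Yes, closed

Both p and ¬p appear at w1.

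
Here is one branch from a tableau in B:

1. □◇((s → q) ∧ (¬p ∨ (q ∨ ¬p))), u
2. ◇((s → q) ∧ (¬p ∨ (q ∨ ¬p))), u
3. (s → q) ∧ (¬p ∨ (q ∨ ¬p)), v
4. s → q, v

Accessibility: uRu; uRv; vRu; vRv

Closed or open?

Not closed

No atom appears with both signs at the same world.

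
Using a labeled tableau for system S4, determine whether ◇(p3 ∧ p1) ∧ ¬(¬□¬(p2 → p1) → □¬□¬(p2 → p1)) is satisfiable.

1. ◇(p3 ∧ p1) ∧ ¬(¬□¬(p2 → p1) → □¬□¬(p2 → p1)), 0
2. ◇(p3 ∧ p1), 0
3. ¬(¬□¬(p2 → p1) → □¬□¬(p2 → p1)), 0
4. ¬□¬(p2 → p1), 0
5. ¬□¬□¬(p2 → p1), 0
6. p3 ∧ p1, 1
7. p3, 1
8. p1, 1
9. p2 → p1, 2
10. p1, 2
11. □¬(p2 → p1), 3
12. ¬(p2 → p1), 3
13. p2, 3
14. ¬p1, 3
Accessibility: 0R0, 0R1, 0R2, 0R3, 1R1, 2R2, 3R3

Satisfiable (open branch found)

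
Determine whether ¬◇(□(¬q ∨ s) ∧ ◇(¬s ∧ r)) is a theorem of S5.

Invalid (countermodel exists)

Tableau for the negation ◇(□(¬q ∨ s) ∧ ◇(¬s ∧ r)):
1. ◇(□(¬q ∨ s) ∧ ◇(¬s ∧ r)), 0
2. □(¬q ∨ s) ∧ ◇(¬s ∧ r), 1
3. □(¬q ∨ s), 1
4. ◇(¬s ∧ r), 1
5. ¬q ∨ s, 0
6. ¬q ∨ s, 1
7. s, 0
8. s, 1
9. ¬s ∧ r, 2
10. ¬s, 2
11. r, 2
12. ¬q ∨ s, 2
13. ¬q, 2
Accessibility: 0R0, 0R1, 0R2, 1R0, 1R1, 1R2, 2R0, 2R1, 2R2
The negation has an open branch (countermodel exists).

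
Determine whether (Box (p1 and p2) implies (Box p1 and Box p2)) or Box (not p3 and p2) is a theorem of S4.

Valid

Tableau for the negation not ((Box (p1 and p2) implies (Box p1 and Box p2)) or Box (not p3 and p2)):
1. not ((Box (p1 and p2) implies (Box p1 and Box p2)) or Box (not p3 and p2)), 0
2. not (Box (p1 and p2) implies (Box p1 and Box p2)), 0   [neg-or-rule on 1]
3. not Box (not p3 and p2), 0   [neg-or-rule on 1]
4. Box (p1 and p2), 0   [neg-implies-rule on 2]
5. not (Box p1 and Box p2), 0   [neg-implies-rule on 2]
6. p1 and p2, 0   [Box-rule on 4 via 0R0]
7. p1, 0   [and-rule on 6]
8. p2, 0   [and-rule on 6]
9. not Box p2, 0   [neg-and-rule on 5 (branches; this branch)]
10. not (not p3 and p2), 1   [neg-Box-rule on 3: fresh world 1, 0R1]
11. p1 and p2, 1   [Box-rule on 4 via 0R1]
12. p1, 1   [and-rule on 11]
13. p2, 1   [and-rule on 11]
14. p3, 1   [neg-and-rule on 10 (branches; this branch)]
15. not p2, 2   [neg-Box-rule on 9: fresh world 2, 0R2]
16. p1 and p2, 2   [Box-rule on 4 via 0R2]
17. p1, 2   [and-rule on 16]
18. p2, 2   [and-rule on 16]
Accessibility: 0R0, 0R1, 0R2, 1R1, 2R2
Branch closes: p2 and not p2 both at 2.
All branches of the negation close; one closing branch shown above.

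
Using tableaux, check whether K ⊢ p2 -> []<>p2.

Tableau for the negation ~(p2 -> []<>p2):
1. ~(p2 -> []<>p2), 0
2. p2, 0
3. ~[]<>p2, 0
4. ~<>p2, 1
Accessibility: 0R1
The negation has an open branch (countermodel exists).

No, not valid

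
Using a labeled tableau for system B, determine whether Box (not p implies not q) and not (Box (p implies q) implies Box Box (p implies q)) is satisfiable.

Satisfiable

1. Box (not p implies not q) and not (Box (p implies q) implies Box Box (p implies q)), u
2. Box (not p implies not q), u
3. not (Box (p implies q) implies Box Box (p implies q)), u
4. Box (p implies q), u
5. not Box Box (p implies q), u
6. not p implies not q, u
7. p implies q, u
8. not q, u
9. not p, u
10. not Box (p implies q), v
11. not p implies not q, v
12. p implies q, v
13. not q, v
14. not p, v
15. not (p implies q), w
16. p, w
17. not q, w
Accessibility: uRu, uRv, vRu, vRv, vRw, wRv, wRw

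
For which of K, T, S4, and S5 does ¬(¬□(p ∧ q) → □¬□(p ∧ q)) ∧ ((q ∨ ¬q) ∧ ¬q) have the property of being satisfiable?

K, T, S4

S4-tableau for the formula:
1. ¬(¬□(p ∧ q) → □¬□(p ∧ q)) ∧ ((q ∨ ¬q) ∧ ¬q), u
2. ¬(¬□(p ∧ q) → □¬□(p ∧ q)), u
3. (q ∨ ¬q) ∧ ¬q, u
4. ¬□(p ∧ q), u
5. ¬□¬□(p ∧ q), u
6. q ∨ ¬q, u
7. ¬q, u
8. ¬(p ∧ q), v
9. ¬q, v
10. □(p ∧ q), w
11. p ∧ q, w
12. p, w
13. q, w
Accessibility: uRu, uRv, uRw, vRv, wRw
Complete open branch: satisfiable in S4, hence also in K, T (this S4-model is also a K-model and a T-model).
S5-tableau for the formula:
1. ¬(¬□(p ∧ q) → □¬□(p ∧ q)) ∧ ((q ∨ ¬q) ∧ ¬q), u
2. ¬(¬□(p ∧ q) → □¬□(p ∧ q)), u
3. (q ∨ ¬q) ∧ ¬q, u
4. ¬□(p ∧ q), u
5. ¬□¬□(p ∧ q), u
6. q ∨ ¬q, u
7. ¬q, u
8. ¬(p ∧ q), v
9. ¬q, v
10. □(p ∧ q), w
11. p ∧ q, u
12. p, u
13. q, u
Accessibility: uRu, uRv, uRw, vRu, vRv, vRw, wRu, wRv, wRw
Branch closes: q and ¬q both at u.
Every branch closes (one shown): unsatisfiable in S5.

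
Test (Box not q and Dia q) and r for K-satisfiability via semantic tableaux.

Unsatisfiable (every branch closes)

1. (Box not q and Dia q) and r, u
2. Box not q and Dia q, u
3. r, u
4. Box not q, u
5. Dia q, u
6. q, v
7. not q, v
Accessibility: uRv
Branch closes: q and not q both at v.
(One branch shown.) All branches close.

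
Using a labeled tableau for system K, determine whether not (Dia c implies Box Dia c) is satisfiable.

1. not (Dia c implies Box Dia c), u
2. Dia c, u   [neg-implies-rule on 1]
3. not Box Dia c, u   [neg-implies-rule on 1]
4. c, v   [Dia-rule on 2: fresh world v, uRv]
5. not Dia c, w   [neg-Box-rule on 3: fresh world w, uRw]
Accessibility: uRv, uRw

Satisfiable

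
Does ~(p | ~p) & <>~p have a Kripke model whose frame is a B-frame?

Unsatisfiable

1. ~(p | ~p) & <>~p, w0
2. ~(p | ~p), w0
3. <>~p, w0
4. ~p, w0
5. p, w0
Accessibility: w0Rw0
Branch closes: p and ~p both at w0.
Every branch closes; the branch above is one of them.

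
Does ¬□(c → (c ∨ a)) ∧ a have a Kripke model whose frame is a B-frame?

1. ¬□(c → (c ∨ a)) ∧ a, w0
2. ¬□(c → (c ∨ a)), w0   [∧-rule on 1]
3. a, w0   [∧-rule on 1]
4. ¬(c → (c ∨ a)), w1   [¬□-rule on 2: fresh world w1, w0Rw1]
5. c, w1   [¬→-rule on 4]
6. ¬(c ∨ a), w1   [¬→-rule on 4]
7. ¬c, w1   [¬∨-rule on 6]
8. ¬a, w1   [¬∨-rule on 6]
Accessibility: w0Rw0, w0Rw1, w1Rw0, w1Rw1
Branch closes: c and ¬c both at w1.
(One branch shown.) All branches close.

Unsatisfiable (every branch closes)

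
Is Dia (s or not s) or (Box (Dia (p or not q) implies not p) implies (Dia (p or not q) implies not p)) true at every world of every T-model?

Tableau for the negation not (Dia (s or not s) or (Box (Dia (p or not q) implies not p) implies (Dia (p or not q) implies not p))):
1. not (Dia (s or not s) or (Box (Dia (p or not q) implies not p) implies (Dia (p or not q) implies not p))), u
2. not Dia (s or not s), u
3. not (Box (Dia (p or not q) implies not p) implies (Dia (p or not q) implies not p)), u
4. Box (Dia (p or not q) implies not p), u
5. not (Dia (p or not q) implies not p), u
6. Dia (p or not q), u
7. p, u
8. not (s or not s), u
9. not s, u
10. s, u
Accessibility: uRu
Branch closes: s and not s both at u.
Every branch of the negation's tableau closes; the branch above is one of them.

Valid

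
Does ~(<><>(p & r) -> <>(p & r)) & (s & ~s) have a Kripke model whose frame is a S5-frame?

1. ~(<><>(p & r) -> <>(p & r)) & (s & ~s), u
2. ~(<><>(p & r) -> <>(p & r)), u
3. s & ~s, u
4. <><>(p & r), u
5. ~<>(p & r), u
6. s, u
7. ~s, u
Accessibility: uRu
Branch closes: s and ~s both at u.
Every branch closes; the branch above is one of them.

No, unsatisfiable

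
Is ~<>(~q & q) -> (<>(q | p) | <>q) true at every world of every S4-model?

Invalid (countermodel exists)

Tableau for the negation ~(~<>(~q & q) -> (<>(q | p) | <>q)):
1. ~(~<>(~q & q) -> (<>(q | p) | <>q)), 0
2. ~<>(~q & q), 0
3. ~(<>(q | p) | <>q), 0
4. ~<>(q | p), 0
5. ~<>q, 0
6. ~(~q & q), 0
7. ~(q | p), 0
8. ~q, 0
9. ~p, 0
Accessibility: 0R0
The negation has an open branch (countermodel exists).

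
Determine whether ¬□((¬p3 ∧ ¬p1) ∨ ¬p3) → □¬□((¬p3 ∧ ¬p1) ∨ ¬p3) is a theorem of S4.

Tableau for the negation ¬(¬□((¬p3 ∧ ¬p1) ∨ ¬p3) → □¬□((¬p3 ∧ ¬p1) ∨ ¬p3)):
1. ¬(¬□((¬p3 ∧ ¬p1) ∨ ¬p3) → □¬□((¬p3 ∧ ¬p1) ∨ ¬p3)), w0
2. ¬□((¬p3 ∧ ¬p1) ∨ ¬p3), w0   [¬→-rule on 1]
3. ¬□¬□((¬p3 ∧ ¬p1) ∨ ¬p3), w0   [¬→-rule on 1]
4. ¬((¬p3 ∧ ¬p1) ∨ ¬p3), w1   [¬□-rule on 2: fresh world w1, w0Rw1]
5. ¬(¬p3 ∧ ¬p1), w1   [¬∨-rule on 4]
6. p3, w1   [¬∨-rule on 4]
7. p1, w1   [¬∧-rule on 5 (branches; this branch)]
8. □((¬p3 ∧ ¬p1) ∨ ¬p3), w2   [¬□-rule on 3: fresh world w2, w0Rw2]
9. (¬p3 ∧ ¬p1) ∨ ¬p3, w2   [□-rule on 8 via w2Rw2]
10. ¬p3, w2   [∨-rule on 9 (branches; this branch)]
Accessibility: w0Rw0, w0Rw1, w0Rw2, w1Rw1, w2Rw2
The negation has an open branch (countermodel exists).

Not valid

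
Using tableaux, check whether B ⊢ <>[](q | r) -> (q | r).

Valid

Tableau for the negation ~(<>[](q | r) -> (q | r)):
1. ~(<>[](q | r) -> (q | r)), 0
2. <>[](q | r), 0
3. ~(q | r), 0
4. ~q, 0
5. ~r, 0
6. [](q | r), 1
7. q | r, 0
8. q | r, 1
9. r, 0
Accessibility: 0R0, 0R1, 1R0, 1R1
Branch closes: r and ~r both at 0.
All branches of the negation close; one closing branch shown above.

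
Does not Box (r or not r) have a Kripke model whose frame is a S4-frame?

1. not Box (r or not r), u
2. not (r or not r), v
3. not r, v
4. r, v
Accessibility: uRu, uRv, vRv
Branch closes: r and not r both at v.
Every branch closes; the branch above is one of them.

Unsatisfiable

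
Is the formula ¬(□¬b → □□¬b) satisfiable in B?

Satisfiable

1. ¬(□¬b → □□¬b), w0
2. □¬b, w0   [¬→-rule on 1]
3. ¬□□¬b, w0   [¬→-rule on 1]
4. ¬b, w0   [□-rule on 2 via w0Rw0]
5. ¬□¬b, w1   [¬□-rule on 3: fresh world w1, w0Rw1]
6. ¬b, w1   [□-rule on 2 via w0Rw1]
7. b, w2   [¬□-rule on 5: fresh world w2, w1Rw2]
Accessibility: w0Rw0, w0Rw1, w1Rw0, w1Rw1, w1Rw2, w2Rw1, w2Rw2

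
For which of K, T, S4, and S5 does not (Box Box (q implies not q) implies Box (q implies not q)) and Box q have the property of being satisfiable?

K

T-tableau for the formula:
1. not (Box Box (q implies not q) implies Box (q implies not q)) and Box q, 0
2. not (Box Box (q implies not q) implies Box (q implies not q)), 0
3. Box q, 0
4. Box Box (q implies not q), 0
5. not Box (q implies not q), 0
6. q, 0
7. Box (q implies not q), 0
8. q implies not q, 0
9. not q, 0
Accessibility: 0R0
Branch closes: q and not q both at 0.
Every branch closes (one shown): unsatisfiable in T, hence also in S4, S5 (every S4/S5-frame is a T-frame).
K-tableau for the formula:
1. not (Box Box (q implies not q) implies Box (q implies not q)) and Box q, 0
2. not (Box Box (q implies not q) implies Box (q implies not q)), 0
3. Box q, 0
4. Box Box (q implies not q), 0
5. not Box (q implies not q), 0
6. not (q implies not q), 1
7. q, 1
8. Box (q implies not q), 1
Accessibility: 0R1
Complete open branch: satisfiable in K.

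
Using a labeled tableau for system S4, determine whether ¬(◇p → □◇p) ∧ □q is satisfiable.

Yes, satisfiable

1. ¬(◇p → □◇p) ∧ □q, 0
2. ¬(◇p → □◇p), 0
3. □q, 0
4. ◇p, 0
5. ¬□◇p, 0
6. q, 0
7. p, 1
8. q, 1
9. ¬◇p, 2
10. q, 2
11. ¬p, 2
Accessibility: 0R0, 0R1, 0R2, 1R1, 2R2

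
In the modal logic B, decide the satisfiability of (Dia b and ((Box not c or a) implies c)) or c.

1. (Dia b and ((Box not c or a) implies c)) or c, u
2. c, u
Accessibility: uRu

Satisfiable (open branch found)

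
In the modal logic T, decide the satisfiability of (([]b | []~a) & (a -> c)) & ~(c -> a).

1. (([]b | []~a) & (a -> c)) & ~(c -> a), u
2. ([]b | []~a) & (a -> c), u
3. ~(c -> a), u
4. []b | []~a, u
5. a -> c, u
6. c, u
7. ~a, u
8. []~a, u
Accessibility: uRu

Satisfiable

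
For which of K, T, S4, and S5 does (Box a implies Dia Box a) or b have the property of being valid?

T, S4, S5

K-tableau for the negation not ((Box a implies Dia Box a) or b):
1. not ((Box a implies Dia Box a) or b), 0
2. not (Box a implies Dia Box a), 0
3. not b, 0
4. Box a, 0
5. not Dia Box a, 0
Complete open branch: countermodel on a K-frame, so not valid in K.
T-tableau for the negation not ((Box a implies Dia Box a) or b):
1. not ((Box a implies Dia Box a) or b), 0
2. not (Box a implies Dia Box a), 0
3. not b, 0
4. Box a, 0
5. not Dia Box a, 0
6. a, 0
7. not Box a, 0
8. not a, 1
9. a, 1
Accessibility: 0R0, 0R1, 1R1
Branch closes: a and not a both at 1.
Every branch closes (one shown): valid in T, hence also in S4, S5 (every theorem of T is a theorem of S4 and S5).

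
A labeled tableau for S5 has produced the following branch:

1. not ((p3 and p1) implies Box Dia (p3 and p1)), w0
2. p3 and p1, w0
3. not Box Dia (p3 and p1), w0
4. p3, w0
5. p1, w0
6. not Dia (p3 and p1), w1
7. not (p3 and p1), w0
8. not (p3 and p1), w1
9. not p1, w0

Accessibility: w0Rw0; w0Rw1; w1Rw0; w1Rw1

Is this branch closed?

Yes, closed

Both p1 and not p1 appear at w0.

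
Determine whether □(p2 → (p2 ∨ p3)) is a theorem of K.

Valid in K

Tableau for the negation ¬□(p2 → (p2 ∨ p3)):
1. ¬□(p2 → (p2 ∨ p3)), u
2. ¬(p2 → (p2 ∨ p3)), v
3. p2, v
4. ¬(p2 ∨ p3), v
5. ¬p2, v
6. ¬p3, v
Accessibility: uRv
Branch closes: p2 and ¬p2 both at v.
Every branch of the negation's tableau closes; the branch above is one of them.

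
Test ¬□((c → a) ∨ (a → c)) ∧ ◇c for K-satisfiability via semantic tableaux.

Unsatisfiable (every branch closes)

1. ¬□((c → a) ∨ (a → c)) ∧ ◇c, u
2. ¬□((c → a) ∨ (a → c)), u
3. ◇c, u
4. ¬((c → a) ∨ (a → c)), v
5. ¬(c → a), v
6. ¬(a → c), v
7. c, v
8. ¬a, v
9. a, v
10. ¬c, v
Accessibility: uRv
Branch closes: a and ¬a both at v.
(One branch shown.) All branches close.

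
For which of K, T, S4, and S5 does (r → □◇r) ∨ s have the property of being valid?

S5

S5-tableau for the negation ¬((r → □◇r) ∨ s):
1. ¬((r → □◇r) ∨ s), w0
2. ¬(r → □◇r), w0
3. ¬s, w0
4. r, w0
5. ¬□◇r, w0
6. ¬◇r, w1
7. ¬r, w0
Accessibility: w0Rw0, w0Rw1, w1Rw0, w1Rw1
Branch closes: r and ¬r both at w0.
Every branch closes (one shown): valid in S5.
S4-tableau for the negation ¬((r → □◇r) ∨ s):
1. ¬((r → □◇r) ∨ s), w0
2. ¬(r → □◇r), w0
3. ¬s, w0
4. r, w0
5. ¬□◇r, w0
6. ¬◇r, w1
7. ¬r, w1
Accessibility: w0Rw0, w0Rw1, w1Rw1
Complete open branch: countermodel on an S4-frame, so not valid in S4, nor in K, T (the same frame is also a K-frame and a T-frame).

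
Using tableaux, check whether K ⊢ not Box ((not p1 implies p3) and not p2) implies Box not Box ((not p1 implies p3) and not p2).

Not valid

Tableau for the negation not (not Box ((not p1 implies p3) and not p2) implies Box not Box ((not p1 implies p3) and not p2)):
1. not (not Box ((not p1 implies p3) and not p2) implies Box not Box ((not p1 implies p3) and not p2)), 0
2. not Box ((not p1 implies p3) and not p2), 0
3. not Box not Box ((not p1 implies p3) and not p2), 0
4. not ((not p1 implies p3) and not p2), 1
5. p2, 1
6. Box ((not p1 implies p3) and not p2), 2
Accessibility: 0R1, 0R2
The negation has an open branch (countermodel exists).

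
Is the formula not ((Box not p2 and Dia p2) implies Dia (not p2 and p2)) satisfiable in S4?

1. not ((Box not p2 and Dia p2) implies Dia (not p2 and p2)), w0
2. Box not p2 and Dia p2, w0   [neg-implies-rule on 1]
3. not Dia (not p2 and p2), w0   [neg-implies-rule on 1]
4. Box not p2, w0   [and-rule on 2]
5. Dia p2, w0   [and-rule on 2]
6. not (not p2 and p2), w0   [neg-Dia-rule on 3 via w0Rw0]
7. not p2, w0   [Box-rule on 4 via w0Rw0]
8. p2, w1   [Dia-rule on 5: fresh world w1, w0Rw1]
9. not (not p2 and p2), w1   [neg-Dia-rule on 3 via w0Rw1]
10. not p2, w1   [Box-rule on 4 via w0Rw1]
Accessibility: w0Rw0, w0Rw1, w1Rw1
Branch closes: p2 and not p2 both at w1.
All branches of the tableau close; one closing branch shown above.

Unsatisfiable (every branch closes)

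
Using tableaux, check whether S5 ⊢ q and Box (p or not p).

Tableau for the negation not (q and Box (p or not p)):
1. not (q and Box (p or not p)), u
2. not q, u   [neg-and-rule on 1 (branches; this branch)]
Accessibility: uRu
The negation has an open branch (countermodel exists).

No, not valid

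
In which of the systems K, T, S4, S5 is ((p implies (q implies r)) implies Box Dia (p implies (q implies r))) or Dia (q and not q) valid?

S5

S4-tableau for the negation not (((p implies (q implies r)) implies Box Dia (p implies (q implies r))) or Dia (q and not q)):
1. not (((p implies (q implies r)) implies Box Dia (p implies (q implies r))) or Dia (q and not q)), 0
2. not ((p implies (q implies r)) implies Box Dia (p implies (q implies r))), 0
3. not Dia (q and not q), 0
4. p implies (q implies r), 0
5. not Box Dia (p implies (q implies r)), 0
6. not (q and not q), 0
7. q implies r, 0
8. q, 0
9. r, 0
10. not Dia (p implies (q implies r)), 1
11. not (q and not q), 1
12. not (p implies (q implies r)), 1
13. p, 1
14. not (q implies r), 1
15. q, 1
16. not r, 1
Accessibility: 0R0, 0R1, 1R1
Complete open branch: countermodel on an S4-frame, so not valid in S4, nor in K, T (the same frame is also a K-frame and a T-frame).
S5-tableau for the negation not (((p implies (q implies r)) implies Box Dia (p implies (q implies r))) or Dia (q and not q)):
1. not (((p implies (q implies r)) implies Box Dia (p implies (q implies r))) or Dia (q and not q)), 0
2. not ((p implies (q implies r)) implies Box Dia (p implies (q implies r))), 0
3. not Dia (q and not q), 0
4. p implies (q implies r), 0
5. not Box Dia (p implies (q implies r)), 0
6. not (q and not q), 0
7. q implies r, 0
8. q, 0
9. r, 0
10. not Dia (p implies (q implies r)), 1
11. not (q and not q), 1
12. not (p implies (q implies r)), 0
13. p, 0
14. not (q implies r), 0
15. not r, 0
Accessibility: 0R0, 0R1, 1R0, 1R1
Branch closes: r and not r both at 0.
Every branch closes (one shown): valid in S5.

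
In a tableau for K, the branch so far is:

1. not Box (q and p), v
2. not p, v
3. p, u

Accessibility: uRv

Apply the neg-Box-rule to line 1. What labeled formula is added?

a fresh world w with vRw, and not (q and p) at w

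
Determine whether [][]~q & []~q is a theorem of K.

Not valid

Tableau for the negation ~([][]~q & []~q):
1. ~([][]~q & []~q), u
2. ~[]~q, u
3. q, v
Accessibility: uRv
The negation has an open branch (countermodel exists).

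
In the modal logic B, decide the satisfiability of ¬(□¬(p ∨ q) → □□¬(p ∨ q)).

1. ¬(□¬(p ∨ q) → □□¬(p ∨ q)), w0
2. □¬(p ∨ q), w0
3. ¬□□¬(p ∨ q), w0
4. ¬(p ∨ q), w0
5. ¬p, w0
6. ¬q, w0
7. ¬□¬(p ∨ q), w1
8. ¬(p ∨ q), w1
9. ¬p, w1
10. ¬q, w1
11. p ∨ q, w2
12. q, w2
Accessibility: w0Rw0, w0Rw1, w1Rw0, w1Rw1, w1Rw2, w2Rw1, w2Rw2

Yes, satisfiable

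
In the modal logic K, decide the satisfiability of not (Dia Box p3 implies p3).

Yes, satisfiable

1. not (Dia Box p3 implies p3), 0
2. Dia Box p3, 0
3. not p3, 0
4. Box p3, 1
Accessibility: 0R1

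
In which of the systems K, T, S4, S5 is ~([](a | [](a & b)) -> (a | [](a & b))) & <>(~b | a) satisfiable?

T-tableau for the formula:
1. ~([](a | [](a & b)) -> (a | [](a & b))) & <>(~b | a), w0
2. ~([](a | [](a & b)) -> (a | [](a & b))), w0
3. <>(~b | a), w0
4. [](a | [](a & b)), w0
5. ~(a | [](a & b)), w0
6. ~a, w0
7. ~[](a & b), w0
8. a | [](a & b), w0
9. [](a & b), w0
10. a & b, w0
11. a, w0
12. b, w0
Accessibility: w0Rw0
Branch closes: a and ~a both at w0.
Every branch closes (one shown): unsatisfiable in T, hence also in S4, S5 (every S4/S5-frame is a T-frame).
K-tableau for the formula:
1. ~([](a | [](a & b)) -> (a | [](a & b))) & <>(~b | a), w0
2. ~([](a | [](a & b)) -> (a | [](a & b))), w0
3. <>(~b | a), w0
4. [](a | [](a & b)), w0
5. ~(a | [](a & b)), w0
6. ~a, w0
7. ~[](a & b), w0
8. ~b | a, w1
9. a | [](a & b), w1
10. a, w1
11. [](a & b), w1
12. ~(a & b), w2
13. a | [](a & b), w2
14. ~b, w2
15. [](a & b), w2
Accessibility: w0Rw1, w0Rw2
Complete open branch: satisfiable in K.

K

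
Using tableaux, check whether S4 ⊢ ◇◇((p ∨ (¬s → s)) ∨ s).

Tableau for the negation ¬◇◇((p ∨ (¬s → s)) ∨ s):
1. ¬◇◇((p ∨ (¬s → s)) ∨ s), w0
2. ¬◇((p ∨ (¬s → s)) ∨ s), w0
3. ¬((p ∨ (¬s → s)) ∨ s), w0
4. ¬(p ∨ (¬s → s)), w0
5. ¬s, w0
6. ¬p, w0
7. ¬(¬s → s), w0
Accessibility: w0Rw0
The negation has an open branch (countermodel exists).

Invalid (countermodel exists)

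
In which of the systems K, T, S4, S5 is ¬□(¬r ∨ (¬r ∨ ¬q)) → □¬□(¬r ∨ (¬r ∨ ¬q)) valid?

S5

S4-tableau for the negation ¬(¬□(¬r ∨ (¬r ∨ ¬q)) → □¬□(¬r ∨ (¬r ∨ ¬q))):
1. ¬(¬□(¬r ∨ (¬r ∨ ¬q)) → □¬□(¬r ∨ (¬r ∨ ¬q))), u
2. ¬□(¬r ∨ (¬r ∨ ¬q)), u   [¬→-rule on 1]
3. ¬□¬□(¬r ∨ (¬r ∨ ¬q)), u   [¬→-rule on 1]
4. ¬(¬r ∨ (¬r ∨ ¬q)), v   [¬□-rule on 2: fresh world v, uRv]
5. r, v   [¬∨-rule on 4]
6. ¬(¬r ∨ ¬q), v   [¬∨-rule on 4]
7. q, v   [¬∨-rule on 6]
8. □(¬r ∨ (¬r ∨ ¬q)), w   [¬□-rule on 3: fresh world w, uRw]
9. ¬r ∨ (¬r ∨ ¬q), w   [□-rule on 8 via wRw]
10. ¬r ∨ ¬q, w   [∨-rule on 9 (branches; this branch)]
11. ¬q, w   [∨-rule on 10 (branches; this branch)]
Accessibility: uRu, uRv, uRw, vRv, wRw
Complete open branch: countermodel on an S4-frame, so not valid in S4, nor in K, T (the same frame is also a K-frame and a T-frame).
S5-tableau for the negation ¬(¬□(¬r ∨ (¬r ∨ ¬q)) → □¬□(¬r ∨ (¬r ∨ ¬q))):
1. ¬(¬□(¬r ∨ (¬r ∨ ¬q)) → □¬□(¬r ∨ (¬r ∨ ¬q))), u
2. ¬□(¬r ∨ (¬r ∨ ¬q)), u   [¬→-rule on 1]
3. ¬□¬□(¬r ∨ (¬r ∨ ¬q)), u   [¬→-rule on 1]
4. ¬(¬r ∨ (¬r ∨ ¬q)), v   [¬□-rule on 2: fresh world v, uRv]
5. r, v   [¬∨-rule on 4]
6. ¬(¬r ∨ ¬q), v   [¬∨-rule on 4]
7. q, v   [¬∨-rule on 6]
8. □(¬r ∨ (¬r ∨ ¬q)), w   [¬□-rule on 3: fresh world w, uRw]
9. ¬r ∨ (¬r ∨ ¬q), u   [□-rule on 8 via wRu]
10. ¬r ∨ (¬r ∨ ¬q), v   [□-rule on 8 via wRv]
11. ¬r ∨ (¬r ∨ ¬q), w   [□-rule on 8 via wRw]
12. ¬r ∨ ¬q, u   [∨-rule on 9 (branches; this branch)]
13. ¬r ∨ ¬q, v   [∨-rule on 10 (branches; this branch)]
14. ¬r ∨ ¬q, w   [∨-rule on 11 (branches; this branch)]
15. ¬q, u   [∨-rule on 12 (branches; this branch)]
16. ¬q, v   [∨-rule on 13 (branches; this branch)]
Accessibility: uRu, uRv, uRw, vRu, vRv, vRw, wRu, wRv, wRw
Branch closes: q and ¬q both at v.
Every branch closes (one shown): valid in S5.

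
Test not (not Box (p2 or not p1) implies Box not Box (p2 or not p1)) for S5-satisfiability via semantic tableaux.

1. not (not Box (p2 or not p1) implies Box not Box (p2 or not p1)), u
2. not Box (p2 or not p1), u   [neg-implies-rule on 1]
3. not Box not Box (p2 or not p1), u   [neg-implies-rule on 1]
4. not (p2 or not p1), v   [neg-Box-rule on 2: fresh world v, uRv]
5. not p2, v   [neg-or-rule on 4]
6. p1, v   [neg-or-rule on 4]
7. Box (p2 or not p1), w   [neg-Box-rule on 3: fresh world w, uRw]
8. p2 or not p1, u   [Box-rule on 7 via wRu]
9. p2 or not p1, v   [Box-rule on 7 via wRv]
10. p2 or not p1, w   [Box-rule on 7 via wRw]
11. not p1, u   [or-rule on 8 (branches; this branch)]
12. not p1, v   [or-rule on 9 (branches; this branch)]
Accessibility: uRu, uRv, uRw, vRu, vRv, vRw, wRu, wRv, wRw
Branch closes: p1 and not p1 both at v.
(One branch shown.) All branches close.

Unsatisfiable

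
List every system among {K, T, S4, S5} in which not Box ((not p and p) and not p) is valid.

K-tableau for the negation Box ((not p and p) and not p):
1. Box ((not p and p) and not p), w0
Complete open branch: countermodel on a K-frame, so not valid in K.
T-tableau for the negation Box ((not p and p) and not p):
1. Box ((not p and p) and not p), w0
2. (not p and p) and not p, w0
3. not p and p, w0
4. not p, w0
5. p, w0
Accessibility: w0Rw0
Branch closes: p and not p both at w0.
Every branch closes (one shown): valid in T, hence also in S4, S5 (every theorem of T is a theorem of S4 and S5).

T, S4, S5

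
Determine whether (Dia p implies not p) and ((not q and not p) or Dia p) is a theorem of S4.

No, not valid

Tableau for the negation not ((Dia p implies not p) and ((not q and not p) or Dia p)):
1. not ((Dia p implies not p) and ((not q and not p) or Dia p)), u
2. not ((not q and not p) or Dia p), u
3. not (not q and not p), u
4. not Dia p, u
5. not p, u
6. q, u
Accessibility: uRu
The negation has an open branch (countermodel exists).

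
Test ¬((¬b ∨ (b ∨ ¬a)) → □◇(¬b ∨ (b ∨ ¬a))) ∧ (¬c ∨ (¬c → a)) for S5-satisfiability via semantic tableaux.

1. ¬((¬b ∨ (b ∨ ¬a)) → □◇(¬b ∨ (b ∨ ¬a))) ∧ (¬c ∨ (¬c → a)), w0
2. ¬((¬b ∨ (b ∨ ¬a)) → □◇(¬b ∨ (b ∨ ¬a))), w0
3. ¬c ∨ (¬c → a), w0
4. ¬b ∨ (b ∨ ¬a), w0
5. ¬□◇(¬b ∨ (b ∨ ¬a)), w0
6. ¬c → a, w0
7. b ∨ ¬a, w0
8. a, w0
9. b, w0
10. ¬◇(¬b ∨ (b ∨ ¬a)), w1
11. ¬(¬b ∨ (b ∨ ¬a)), w0
12. ¬(b ∨ ¬a), w0
13. ¬b, w0
Accessibility: w0Rw0, w0Rw1, w1Rw0, w1Rw1
Branch closes: b and ¬b both at w0.
All branches of the tableau close; one closing branch shown above.

Unsatisfiable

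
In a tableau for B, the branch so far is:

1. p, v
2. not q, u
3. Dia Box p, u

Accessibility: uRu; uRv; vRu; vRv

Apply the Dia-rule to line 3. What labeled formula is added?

a fresh world w with uRw, and Box p at w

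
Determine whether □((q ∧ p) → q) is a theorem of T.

Yes, valid

Tableau for the negation ¬□((q ∧ p) → q):
1. ¬□((q ∧ p) → q), u
2. ¬((q ∧ p) → q), v
3. q ∧ p, v
4. ¬q, v
5. q, v
6. p, v
Accessibility: uRu, uRv, vRv
Branch closes: q and ¬q both at v.
Every branch of the negation's tableau closes; the branch above is one of them.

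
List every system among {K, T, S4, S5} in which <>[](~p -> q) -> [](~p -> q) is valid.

S4-tableau for the negation ~(<>[](~p -> q) -> [](~p -> q)):
1. ~(<>[](~p -> q) -> [](~p -> q)), 0
2. <>[](~p -> q), 0
3. ~[](~p -> q), 0
4. [](~p -> q), 1
5. ~p -> q, 1
6. q, 1
7. ~(~p -> q), 2
8. ~p, 2
9. ~q, 2
Accessibility: 0R0, 0R1, 0R2, 1R1, 2R2
Complete open branch: countermodel on an S4-frame, so not valid in S4, nor in K, T (the same frame is also a K-frame and a T-frame).
S5-tableau for the negation ~(<>[](~p -> q) -> [](~p -> q)):
1. ~(<>[](~p -> q) -> [](~p -> q)), 0
2. <>[](~p -> q), 0
3. ~[](~p -> q), 0
4. [](~p -> q), 1
5. ~p -> q, 0
6. ~p -> q, 1
7. q, 0
8. q, 1
9. ~(~p -> q), 2
10. ~p, 2
11. ~q, 2
12. ~p -> q, 2
13. q, 2
Accessibility: 0R0, 0R1, 0R2, 1R0, 1R1, 1R2, 2R0, 2R1, 2R2
Branch closes: q and ~q both at 2.
Every branch closes (one shown): valid in S5.

S5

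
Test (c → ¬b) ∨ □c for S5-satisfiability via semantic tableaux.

1. (c → ¬b) ∨ □c, u
2. □c, u
3. c, u
Accessibility: uRu

Satisfiable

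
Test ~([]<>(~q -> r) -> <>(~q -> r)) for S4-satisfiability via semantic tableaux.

Unsatisfiable (every branch closes)

1. ~([]<>(~q -> r) -> <>(~q -> r)), 0
2. []<>(~q -> r), 0   [~->-rule on 1]
3. ~<>(~q -> r), 0   [~->-rule on 1]
4. <>(~q -> r), 0   [[]-rule on 2 via 0R0]
5. ~(~q -> r), 0   [~<>-rule on 3 via 0R0]
6. ~q, 0   [~->-rule on 5]
7. ~r, 0   [~->-rule on 5]
8. ~q -> r, 1   [<>-rule on 4: fresh world 1, 0R1]
9. <>(~q -> r), 1   [[]-rule on 2 via 0R1]
10. ~(~q -> r), 1   [~<>-rule on 3 via 0R1]
11. ~q, 1   [~->-rule on 10]
12. ~r, 1   [~->-rule on 10]
13. r, 1   [->-rule on 8 (branches; this branch)]
Accessibility: 0R0, 0R1, 1R1
Branch closes: r and ~r both at 1.
All branches of the tableau close; one closing branch shown above.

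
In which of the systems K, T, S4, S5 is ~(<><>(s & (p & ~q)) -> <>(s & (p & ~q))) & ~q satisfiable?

S4-tableau for the formula:
1. ~(<><>(s & (p & ~q)) -> <>(s & (p & ~q))) & ~q, u
2. ~(<><>(s & (p & ~q)) -> <>(s & (p & ~q))), u   [&-rule on 1]
3. ~q, u   [&-rule on 1]
4. <><>(s & (p & ~q)), u   [~->-rule on 2]
5. ~<>(s & (p & ~q)), u   [~->-rule on 2]
6. ~(s & (p & ~q)), u   [~<>-rule on 5 via uRu]
7. ~(p & ~q), u   [~&-rule on 6 (branches; this branch)]
8. ~p, u   [~&-rule on 7 (branches; this branch)]
9. <>(s & (p & ~q)), v   [<>-rule on 4: fresh world v, uRv]
10. ~(s & (p & ~q)), v   [~<>-rule on 5 via uRv]
11. ~(p & ~q), v   [~&-rule on 10 (branches; this branch)]
12. q, v   [~&-rule on 11 (branches; this branch)]
13. s & (p & ~q), w   [<>-rule on 9: fresh world w, vRw]
14. s, w   [&-rule on 13]
15. p & ~q, w   [&-rule on 13]
16. p, w   [&-rule on 15]
17. ~q, w   [&-rule on 15]
18. ~(s & (p & ~q)), w   [~<>-rule on 5 via uRw]
19. ~(p & ~q), w   [~&-rule on 18 (branches; this branch)]
20. q, w   [~&-rule on 19 (branches; this branch)]
Accessibility: uRu, uRv, uRw, vRv, vRw, wRw
Branch closes: q and ~q both at w.
Every branch closes (one shown): unsatisfiable in S4, hence also in S5 (every S5-frame is an S4-frame).
T-tableau for the formula:
1. ~(<><>(s & (p & ~q)) -> <>(s & (p & ~q))) & ~q, u
2. ~(<><>(s & (p & ~q)) -> <>(s & (p & ~q))), u   [&-rule on 1]
3. ~q, u   [&-rule on 1]
4. <><>(s & (p & ~q)), u   [~->-rule on 2]
5. ~<>(s & (p & ~q)), u   [~->-rule on 2]
6. ~(s & (p & ~q)), u   [~<>-rule on 5 via uRu]
7. ~(p & ~q), u   [~&-rule on 6 (branches; this branch)]
8. ~p, u   [~&-rule on 7 (branches; this branch)]
9. <>(s & (p & ~q)), v   [<>-rule on 4: fresh world v, uRv]
10. ~(s & (p & ~q)), v   [~<>-rule on 5 via uRv]
11. ~(p & ~q), v   [~&-rule on 10 (branches; this branch)]
12. q, v   [~&-rule on 11 (branches; this branch)]
13. s & (p & ~q), w   [<>-rule on 9: fresh world w, vRw]
14. s, w   [&-rule on 13]
15. p & ~q, w   [&-rule on 13]
16. p, w   [&-rule on 15]
17. ~q, w   [&-rule on 15]
Accessibility: uRu, uRv, vRv, vRw, wRw
Complete open branch: satisfiable in T, hence also in K (this T-model is also a K-model).

K, T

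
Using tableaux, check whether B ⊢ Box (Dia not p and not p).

Tableau for the negation not Box (Dia not p and not p):
1. not Box (Dia not p and not p), w0
2. not (Dia not p and not p), w1   [neg-Box-rule on 1: fresh world w1, w0Rw1]
3. p, w1   [neg-and-rule on 2 (branches; this branch)]
Accessibility: w0Rw0, w0Rw1, w1Rw0, w1Rw1
The negation has an open branch (countermodel exists).

Not valid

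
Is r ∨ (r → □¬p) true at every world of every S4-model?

Yes, valid

Tableau for the negation ¬(r ∨ (r → □¬p)):
1. ¬(r ∨ (r → □¬p)), w0
2. ¬r, w0
3. ¬(r → □¬p), w0
4. r, w0
5. ¬□¬p, w0
Accessibility: w0Rw0
Branch closes: r and ¬r both at w0.
All branches of the negation close; one closing branch shown above.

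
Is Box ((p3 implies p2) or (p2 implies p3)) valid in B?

Tableau for the negation not Box ((p3 implies p2) or (p2 implies p3)):
1. not Box ((p3 implies p2) or (p2 implies p3)), 0
2. not ((p3 implies p2) or (p2 implies p3)), 1   [neg-Box-rule on 1: fresh world 1, 0R1]
3. not (p3 implies p2), 1   [neg-or-rule on 2]
4. not (p2 implies p3), 1   [neg-or-rule on 2]
5. p3, 1   [neg-implies-rule on 3]
6. not p2, 1   [neg-implies-rule on 3]
7. p2, 1   [neg-implies-rule on 4]
8. not p3, 1   [neg-implies-rule on 4]
Accessibility: 0R0, 0R1, 1R0, 1R1
Branch closes: p2 and not p2 both at 1.
All branches of the negation close; one closing branch shown above.

Yes, valid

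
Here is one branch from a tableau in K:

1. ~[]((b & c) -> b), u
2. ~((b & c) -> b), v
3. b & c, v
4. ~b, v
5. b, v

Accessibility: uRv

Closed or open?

Yes, closed

Both b and ~b appear at v.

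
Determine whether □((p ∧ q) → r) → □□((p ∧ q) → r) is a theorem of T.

No, not valid

Tableau for the negation ¬(□((p ∧ q) → r) → □□((p ∧ q) → r)):
1. ¬(□((p ∧ q) → r) → □□((p ∧ q) → r)), w0
2. □((p ∧ q) → r), w0   [¬→-rule on 1]
3. ¬□□((p ∧ q) → r), w0   [¬→-rule on 1]
4. (p ∧ q) → r, w0   [□-rule on 2 via w0Rw0]
5. r, w0   [→-rule on 4 (branches; this branch)]
6. ¬□((p ∧ q) → r), w1   [¬□-rule on 3: fresh world w1, w0Rw1]
7. (p ∧ q) → r, w1   [□-rule on 2 via w0Rw1]
8. r, w1   [→-rule on 7 (branches; this branch)]
9. ¬((p ∧ q) → r), w2   [¬□-rule on 6: fresh world w2, w1Rw2]
10. p ∧ q, w2   [¬→-rule on 9]
11. ¬r, w2   [¬→-rule on 9]
12. p, w2   [∧-rule on 10]
13. q, w2   [∧-rule on 10]
Accessibility: w0Rw0, w0Rw1, w1Rw1, w1Rw2, w2Rw2
The negation has an open branch (countermodel exists).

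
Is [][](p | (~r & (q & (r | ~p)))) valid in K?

No, not valid

Tableau for the negation ~[][](p | (~r & (q & (r | ~p)))):
1. ~[][](p | (~r & (q & (r | ~p)))), w0
2. ~[](p | (~r & (q & (r | ~p)))), w1
3. ~(p | (~r & (q & (r | ~p)))), w2
4. ~p, w2
5. ~(~r & (q & (r | ~p))), w2
6. ~(q & (r | ~p)), w2
7. ~q, w2
Accessibility: w0Rw1, w1Rw2
The negation has an open branch (countermodel exists).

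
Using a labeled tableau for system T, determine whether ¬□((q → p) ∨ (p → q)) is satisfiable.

Unsatisfiable

1. ¬□((q → p) ∨ (p → q)), w0
2. ¬((q → p) ∨ (p → q)), w1
3. ¬(q → p), w1
4. ¬(p → q), w1
5. q, w1
6. ¬p, w1
7. p, w1
8. ¬q, w1
Accessibility: w0Rw0, w0Rw1, w1Rw1
Branch closes: p and ¬p both at w1.
(One branch shown.) All branches close.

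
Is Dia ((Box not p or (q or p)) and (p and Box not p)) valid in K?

Not valid

Tableau for the negation not Dia ((Box not p or (q or p)) and (p and Box not p)):
1. not Dia ((Box not p or (q or p)) and (p and Box not p)), u
The negation has an open branch (countermodel exists).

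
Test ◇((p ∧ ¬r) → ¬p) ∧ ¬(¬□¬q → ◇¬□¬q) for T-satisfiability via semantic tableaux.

1. ◇((p ∧ ¬r) → ¬p) ∧ ¬(¬□¬q → ◇¬□¬q), w0
2. ◇((p ∧ ¬r) → ¬p), w0
3. ¬(¬□¬q → ◇¬□¬q), w0
4. ¬□¬q, w0
5. ¬◇¬□¬q, w0
6. □¬q, w0
7. ¬q, w0
8. (p ∧ ¬r) → ¬p, w1
9. □¬q, w1
10. ¬q, w1
11. ¬(p ∧ ¬r), w1
12. r, w1
13. q, w2
14. □¬q, w2
15. ¬q, w2
Accessibility: w0Rw0, w0Rw1, w0Rw2, w1Rw1, w2Rw2
Branch closes: q and ¬q both at w2.
Every branch closes; the branch above is one of them.

No, unsatisfiable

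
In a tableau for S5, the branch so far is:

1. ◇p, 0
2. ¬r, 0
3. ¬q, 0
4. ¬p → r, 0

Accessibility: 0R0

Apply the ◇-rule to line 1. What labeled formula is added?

a fresh world 1 with 0R1, and p at 1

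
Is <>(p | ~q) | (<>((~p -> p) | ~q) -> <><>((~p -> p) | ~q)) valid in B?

Yes, valid

Tableau for the negation ~(<>(p | ~q) | (<>((~p -> p) | ~q) -> <><>((~p -> p) | ~q))):
1. ~(<>(p | ~q) | (<>((~p -> p) | ~q) -> <><>((~p -> p) | ~q))), w0
2. ~<>(p | ~q), w0
3. ~(<>((~p -> p) | ~q) -> <><>((~p -> p) | ~q)), w0
4. <>((~p -> p) | ~q), w0
5. ~<><>((~p -> p) | ~q), w0
6. ~(p | ~q), w0
7. ~p, w0
8. q, w0
9. ~<>((~p -> p) | ~q), w0
10. ~((~p -> p) | ~q), w0
11. ~(~p -> p), w0
12. (~p -> p) | ~q, w1
13. ~(p | ~q), w1
14. ~p, w1
15. q, w1
16. ~<>((~p -> p) | ~q), w1
17. ~((~p -> p) | ~q), w1
18. ~(~p -> p), w1
19. ~p -> p, w1
20. p, w1
Accessibility: w0Rw0, w0Rw1, w1Rw0, w1Rw1
Branch closes: p and ~p both at w1.
All branches of the negation close; one closing branch shown above.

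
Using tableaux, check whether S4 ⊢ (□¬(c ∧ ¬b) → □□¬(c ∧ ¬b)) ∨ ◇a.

Valid

Tableau for the negation ¬((□¬(c ∧ ¬b) → □□¬(c ∧ ¬b)) ∨ ◇a):
1. ¬((□¬(c ∧ ¬b) → □□¬(c ∧ ¬b)) ∨ ◇a), 0
2. ¬(□¬(c ∧ ¬b) → □□¬(c ∧ ¬b)), 0
3. ¬◇a, 0
4. □¬(c ∧ ¬b), 0
5. ¬□□¬(c ∧ ¬b), 0
6. ¬a, 0
7. ¬(c ∧ ¬b), 0
8. b, 0
9. ¬□¬(c ∧ ¬b), 1
10. ¬a, 1
11. ¬(c ∧ ¬b), 1
12. b, 1
13. c ∧ ¬b, 2
14. c, 2
15. ¬b, 2
16. ¬a, 2
17. ¬(c ∧ ¬b), 2
18. b, 2
Accessibility: 0R0, 0R1, 0R2, 1R1, 1R2, 2R2
Branch closes: b and ¬b both at 2.
All branches of the negation close; one closing branch shown above.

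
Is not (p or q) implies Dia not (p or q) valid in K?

Not valid

Tableau for the negation not (not (p or q) implies Dia not (p or q)):
1. not (not (p or q) implies Dia not (p or q)), 0
2. not (p or q), 0
3. not Dia not (p or q), 0
4. not p, 0
5. not q, 0
The negation has an open branch (countermodel exists).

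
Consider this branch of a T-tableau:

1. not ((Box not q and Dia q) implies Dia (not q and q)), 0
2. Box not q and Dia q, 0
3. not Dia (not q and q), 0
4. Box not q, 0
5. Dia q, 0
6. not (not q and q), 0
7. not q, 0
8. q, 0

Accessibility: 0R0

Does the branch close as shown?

Yes, closed

Both q and not q appear at 0.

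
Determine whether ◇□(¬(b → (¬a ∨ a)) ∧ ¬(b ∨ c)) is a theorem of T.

Not valid

Tableau for the negation ¬◇□(¬(b → (¬a ∨ a)) ∧ ¬(b ∨ c)):
1. ¬◇□(¬(b → (¬a ∨ a)) ∧ ¬(b ∨ c)), w0
2. ¬□(¬(b → (¬a ∨ a)) ∧ ¬(b ∨ c)), w0   [¬◇-rule on 1 via w0Rw0]
3. ¬(¬(b → (¬a ∨ a)) ∧ ¬(b ∨ c)), w1   [¬□-rule on 2: fresh world w1, w0Rw1]
4. ¬□(¬(b → (¬a ∨ a)) ∧ ¬(b ∨ c)), w1   [¬◇-rule on 1 via w0Rw1]
5. b ∨ c, w1   [¬∧-rule on 3 (branches; this branch)]
6. c, w1   [∨-rule on 5 (branches; this branch)]
7. ¬(¬(b → (¬a ∨ a)) ∧ ¬(b ∨ c)), w2   [¬□-rule on 4: fresh world w2, w1Rw2]
8. b ∨ c, w2   [¬∧-rule on 7 (branches; this branch)]
9. c, w2   [∨-rule on 8 (branches; this branch)]
Accessibility: w0Rw0, w0Rw1, w1Rw1, w1Rw2, w2Rw2
The negation has an open branch (countermodel exists).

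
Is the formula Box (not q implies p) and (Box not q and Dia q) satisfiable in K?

No, unsatisfiable

1. Box (not q implies p) and (Box not q and Dia q), u
2. Box (not q implies p), u   [and-rule on 1]
3. Box not q and Dia q, u   [and-rule on 1]
4. Box not q, u   [and-rule on 3]
5. Dia q, u   [and-rule on 3]
6. q, v   [Dia-rule on 5: fresh world v, uRv]
7. not q implies p, v   [Box-rule on 2 via uRv]
8. not q, v   [Box-rule on 4 via uRv]
Accessibility: uRv
Branch closes: q and not q both at v.
(One branch shown.) All branches close.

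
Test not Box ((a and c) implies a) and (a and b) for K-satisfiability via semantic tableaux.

Unsatisfiable

1. not Box ((a and c) implies a) and (a and b), u
2. not Box ((a and c) implies a), u
3. a and b, u
4. a, u
5. b, u
6. not ((a and c) implies a), v
7. a and c, v
8. not a, v
9. a, v
10. c, v
Accessibility: uRv
Branch closes: a and not a both at v.
(One branch shown.) All branches close.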